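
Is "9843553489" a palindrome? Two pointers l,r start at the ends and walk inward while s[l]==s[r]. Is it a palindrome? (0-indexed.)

palindrome

l=0 r=9: '9'=='9', l++,r--
l=1 r=8: '8'=='8', l++,r--
l=2 r=7: '4'=='4', l++,r--
l=3 r=6: '3'=='3', l++,r--
l=4 r=5: '5'=='5', l++,r--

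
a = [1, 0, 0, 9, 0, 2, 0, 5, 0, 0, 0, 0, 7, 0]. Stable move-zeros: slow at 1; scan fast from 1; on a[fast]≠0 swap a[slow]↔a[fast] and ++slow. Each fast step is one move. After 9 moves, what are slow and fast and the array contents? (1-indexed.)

(s=1,f=1) a[fast]=1≠0 swap→a[1]=1 → slow++,fast++
(s=2,f=2) a[fast]=0 → fast++
(s=2,f=3) a[fast]=0 → fast++
(s=2,f=4) a[fast]=9≠0 swap→a[2]=9 → slow++,fast++
(s=3,f=5) a[fast]=0 → fast++
(s=3,f=6) a[fast]=2≠0 swap→a[3]=2 → slow++,fast++
(s=4,f=7) a[fast]=0 → fast++
(s=4,f=8) a[fast]=5≠0 swap→a[4]=5 → slow++,fast++
(s=5,f=9) a[fast]=0 → fast++

slow=5, fast=10, a=[1, 9, 2, 5, 0, 0, 0, 0, 0, 0, 0, 0, 7, 0]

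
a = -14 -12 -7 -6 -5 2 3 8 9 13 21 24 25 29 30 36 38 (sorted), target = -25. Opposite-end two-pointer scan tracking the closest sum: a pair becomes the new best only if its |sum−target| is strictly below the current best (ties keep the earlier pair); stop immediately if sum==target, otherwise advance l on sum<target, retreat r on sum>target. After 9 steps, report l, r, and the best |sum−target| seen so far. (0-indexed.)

[0,16] -14+38=24 d=49 * → r--
[0,15] -14+36=22 d=47 * → r--
[0,14] -14+30=16 d=41 * → r--
[0,13] -14+29=15 d=40 * → r--
[0,12] -14+25=11 d=36 * → r--
[0,11] -14+24=10 d=35 * → r--
[0,10] -14+21=7 d=32 * → r--
[0,9] -14+13=-1 d=24 * → r--
[0,8] -14+9=-5 d=20 * → r--

l=0, r=7, best |Δ|=20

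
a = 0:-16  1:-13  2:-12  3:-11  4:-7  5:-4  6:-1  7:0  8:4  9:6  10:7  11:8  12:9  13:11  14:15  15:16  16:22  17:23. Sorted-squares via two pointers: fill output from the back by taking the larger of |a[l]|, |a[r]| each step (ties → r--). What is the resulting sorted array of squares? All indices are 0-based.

l=0 r=17: |-16|<=|23| out[17]=529, r--
l=0 r=16: |-16|<=|22| out[16]=484, r--
l=0 r=15: |-16|<=|16| out[15]=256, r--
l=0 r=14: |-16|>|15| out[14]=256, l++
l=1 r=14: |-13|<=|15| out[13]=225, r--
l=1 r=13: |-13|>|11| out[12]=169, l++
l=2 r=13: |-12|>|11| out[11]=144, l++
l=3 r=13: |-11|<=|11| out[10]=121, r--
l=3 r=12: |-11|>|9| out[9]=121, l++
l=4 r=12: |-7|<=|9| out[8]=81, r--
l=4 r=11: |-7|<=|8| out[7]=64, r--
l=4 r=10: |-7|<=|7| out[6]=49, r--
l=4 r=9: |-7|>|6| out[5]=49, l++
l=5 r=9: |-4|<=|6| out[4]=36, r--
l=5 r=8: |-4|<=|4| out[3]=16, r--
l=5 r=7: |-4|>|0| out[2]=16, l++
l=6 r=7: |-1|>|0| out[1]=1, l++
l=7 r=7: |0|<=|0| out[0]=0, r--

[0, 1, 16, 16, 36, 49, 49, 64, 81, 121, 121, 144, 169, 225, 256, 256, 484, 529]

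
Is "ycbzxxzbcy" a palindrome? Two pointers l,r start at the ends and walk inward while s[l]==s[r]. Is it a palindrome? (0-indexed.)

palindrome

[0,9] 'y'=='y' → l++,r--
[1,8] 'c'=='c' → l++,r--
[2,7] 'b'=='b' → l++,r--
[3,6] 'z'=='z' → l++,r--
[4,5] 'x'=='x' → l++,r--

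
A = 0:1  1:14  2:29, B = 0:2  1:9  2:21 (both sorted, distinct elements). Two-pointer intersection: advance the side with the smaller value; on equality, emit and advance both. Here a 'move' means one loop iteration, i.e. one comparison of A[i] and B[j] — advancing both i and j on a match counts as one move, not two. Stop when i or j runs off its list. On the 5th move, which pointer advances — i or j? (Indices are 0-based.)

j

[i=0,j=0] 1<2 → i++
[i=1,j=0] 14>2 → j++
[i=1,j=1] 14>9 → j++
[i=1,j=2] 14<21 → i++
[i=2,j=2] 29>21 → j++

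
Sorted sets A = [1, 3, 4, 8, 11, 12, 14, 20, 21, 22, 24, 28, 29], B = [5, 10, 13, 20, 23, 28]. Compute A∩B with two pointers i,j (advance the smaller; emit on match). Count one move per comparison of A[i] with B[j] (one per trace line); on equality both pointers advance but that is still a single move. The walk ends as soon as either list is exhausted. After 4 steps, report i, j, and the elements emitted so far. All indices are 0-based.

[i=0,j=0] 1<5 → i++
[i=1,j=0] 3<5 → i++
[i=2,j=0] 4<5 → i++
[i=3,j=0] 8>5 → j++

i=3, j=1, emitted=[]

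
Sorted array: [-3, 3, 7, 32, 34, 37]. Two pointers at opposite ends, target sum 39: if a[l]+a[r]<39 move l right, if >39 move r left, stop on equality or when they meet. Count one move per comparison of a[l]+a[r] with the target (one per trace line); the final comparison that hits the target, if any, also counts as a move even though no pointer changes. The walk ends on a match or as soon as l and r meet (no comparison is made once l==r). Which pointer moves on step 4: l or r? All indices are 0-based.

[0,5] -3+37=34 <39 → l++
[1,5] 3+37=40 >39 → r--
[1,4] 3+34=37 <39 → l++
[2,4] 7+34=41 >39 → r--

r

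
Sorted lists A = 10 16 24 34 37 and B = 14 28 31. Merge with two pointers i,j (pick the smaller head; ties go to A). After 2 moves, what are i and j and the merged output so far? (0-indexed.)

i=1, j=1, merged so far=[10, 14]

i=0 j=0: A[i]=10<=B[j]=14 take 10, i++
i=1 j=0: A[i]=16>B[j]=14 take 14, j++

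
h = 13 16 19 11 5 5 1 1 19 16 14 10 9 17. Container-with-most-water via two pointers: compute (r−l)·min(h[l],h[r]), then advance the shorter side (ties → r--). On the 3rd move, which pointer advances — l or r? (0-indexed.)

r

l=0 r=13: min(13,17)*13=169 best=169 *, l++
l=1 r=13: min(16,17)*12=192 best=192 *, l++
l=2 r=13: min(19,17)*11=187 best=192, r--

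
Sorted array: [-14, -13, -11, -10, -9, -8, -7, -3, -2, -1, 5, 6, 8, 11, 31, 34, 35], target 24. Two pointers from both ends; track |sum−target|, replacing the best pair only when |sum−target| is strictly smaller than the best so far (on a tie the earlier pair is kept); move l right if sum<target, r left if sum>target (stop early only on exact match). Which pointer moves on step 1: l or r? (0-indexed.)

[0,16] -14+35=21 d=3 * → l++

l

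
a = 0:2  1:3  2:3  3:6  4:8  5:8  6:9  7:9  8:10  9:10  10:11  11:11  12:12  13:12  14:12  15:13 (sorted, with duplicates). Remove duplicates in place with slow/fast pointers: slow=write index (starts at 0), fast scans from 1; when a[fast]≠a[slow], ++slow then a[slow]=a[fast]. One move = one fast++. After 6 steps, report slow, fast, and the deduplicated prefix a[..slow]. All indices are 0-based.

(s=0,f=1) a[fast]=3≠a[slow]=2 write a[1]=3 → slow++,fast++
(s=1,f=2) a[fast]=3=a[slow] dup → fast++
(s=1,f=3) a[fast]=6≠a[slow]=3 write a[2]=6 → slow++,fast++
(s=2,f=4) a[fast]=8≠a[slow]=6 write a[3]=8 → slow++,fast++
(s=3,f=5) a[fast]=8=a[slow] dup → fast++
(s=3,f=6) a[fast]=9≠a[slow]=8 write a[4]=9 → slow++,fast++

slow=4, fast=7, prefix=[2, 3, 6, 8, 9]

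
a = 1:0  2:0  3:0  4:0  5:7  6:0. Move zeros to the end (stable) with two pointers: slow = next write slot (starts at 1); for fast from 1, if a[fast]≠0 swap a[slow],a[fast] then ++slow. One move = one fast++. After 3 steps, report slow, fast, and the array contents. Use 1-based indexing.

slow=1 fast=1: a[fast]=0, fast++
slow=1 fast=2: a[fast]=0, fast++
slow=1 fast=3: a[fast]=0, fast++

slow=1, fast=4, a=[0, 0, 0, 0, 7, 0]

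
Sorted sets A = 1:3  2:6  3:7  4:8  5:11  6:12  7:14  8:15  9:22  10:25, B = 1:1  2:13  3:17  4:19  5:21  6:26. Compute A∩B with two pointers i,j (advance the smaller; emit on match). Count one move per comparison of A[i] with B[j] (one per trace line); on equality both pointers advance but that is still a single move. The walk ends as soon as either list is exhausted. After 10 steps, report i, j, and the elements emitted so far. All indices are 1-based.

i=9, j=3, emitted=[]

[i=1,j=1] 3>1 → j++
[i=1,j=2] 3<13 → i++
[i=2,j=2] 6<13 → i++
[i=3,j=2] 7<13 → i++
[i=4,j=2] 8<13 → i++
[i=5,j=2] 11<13 → i++
[i=6,j=2] 12<13 → i++
[i=7,j=2] 14>13 → j++
[i=7,j=3] 14<17 → i++
[i=8,j=3] 15<17 → i++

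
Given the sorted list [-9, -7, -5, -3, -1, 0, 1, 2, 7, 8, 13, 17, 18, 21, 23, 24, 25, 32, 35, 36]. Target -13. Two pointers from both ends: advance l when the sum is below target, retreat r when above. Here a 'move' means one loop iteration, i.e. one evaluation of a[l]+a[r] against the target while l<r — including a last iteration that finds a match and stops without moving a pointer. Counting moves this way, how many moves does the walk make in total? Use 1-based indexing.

[1,20] -9+36=27 >-13 → r--
[1,19] -9+35=26 >-13 → r--
[1,18] -9+32=23 >-13 → r--
[1,17] -9+25=16 >-13 → r--
[1,16] -9+24=15 >-13 → r--
[1,15] -9+23=14 >-13 → r--
[1,14] -9+21=12 >-13 → r--
[1,13] -9+18=9 >-13 → r--
[1,12] -9+17=8 >-13 → r--
[1,11] -9+13=4 >-13 → r--
[1,10] -9+8=-1 >-13 → r--
[1,9] -9+7=-2 >-13 → r--
[1,8] -9+2=-7 >-13 → r--
[1,7] -9+1=-8 >-13 → r--
[1,6] -9+0=-9 >-13 → r--
[1,5] -9+-1=-10 >-13 → r--
[1,4] -9+-3=-12 >-13 → r--
[1,3] -9+-5=-14 <-13 → l++
[2,3] -7+-5=-12 >-13 → r--

19 moves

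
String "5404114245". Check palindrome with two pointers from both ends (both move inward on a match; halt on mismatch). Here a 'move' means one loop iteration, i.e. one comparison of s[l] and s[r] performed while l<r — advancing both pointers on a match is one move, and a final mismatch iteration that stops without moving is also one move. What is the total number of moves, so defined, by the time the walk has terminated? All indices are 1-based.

[1,10] '5'=='5' → l++,r--
[2,9] '4'=='4' → l++,r--
[3,8] '0'!='2' → stop

3 moves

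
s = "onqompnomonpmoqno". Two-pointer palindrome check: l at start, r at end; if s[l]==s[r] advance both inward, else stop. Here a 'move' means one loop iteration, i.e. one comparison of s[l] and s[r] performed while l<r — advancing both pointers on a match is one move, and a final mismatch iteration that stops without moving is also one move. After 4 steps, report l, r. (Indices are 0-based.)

l=0 r=16: 'o'=='o', l++,r--
l=1 r=15: 'n'=='n', l++,r--
l=2 r=14: 'q'=='q', l++,r--
l=3 r=13: 'o'=='o', l++,r--

l=4, r=12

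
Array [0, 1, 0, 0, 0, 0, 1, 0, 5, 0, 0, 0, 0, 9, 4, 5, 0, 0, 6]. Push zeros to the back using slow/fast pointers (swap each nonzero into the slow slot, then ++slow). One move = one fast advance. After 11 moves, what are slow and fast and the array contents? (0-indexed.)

(s=0,f=0) a[fast]=0 → fast++
(s=0,f=1) a[fast]=1≠0 swap→a[0]=1 → slow++,fast++
(s=1,f=2) a[fast]=0 → fast++
(s=1,f=3) a[fast]=0 → fast++
(s=1,f=4) a[fast]=0 → fast++
(s=1,f=5) a[fast]=0 → fast++
(s=1,f=6) a[fast]=1≠0 swap→a[1]=1 → slow++,fast++
(s=2,f=7) a[fast]=0 → fast++
(s=2,f=8) a[fast]=5≠0 swap→a[2]=5 → slow++,fast++
(s=3,f=9) a[fast]=0 → fast++
(s=3,f=10) a[fast]=0 → fast++

slow=3, fast=11, a=[1, 1, 5, 0, 0, 0, 0, 0, 0, 0, 0, 0, 0, 9, 4, 5, 0, 0, 6]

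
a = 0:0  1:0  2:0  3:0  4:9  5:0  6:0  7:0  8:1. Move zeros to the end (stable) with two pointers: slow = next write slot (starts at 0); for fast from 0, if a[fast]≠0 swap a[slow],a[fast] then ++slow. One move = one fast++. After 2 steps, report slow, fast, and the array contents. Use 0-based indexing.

slow=0, fast=2, a=[0, 0, 0, 0, 9, 0, 0, 0, 1]

(s=0,f=0) a[fast]=0 → fast++
(s=0,f=1) a[fast]=0 → fast++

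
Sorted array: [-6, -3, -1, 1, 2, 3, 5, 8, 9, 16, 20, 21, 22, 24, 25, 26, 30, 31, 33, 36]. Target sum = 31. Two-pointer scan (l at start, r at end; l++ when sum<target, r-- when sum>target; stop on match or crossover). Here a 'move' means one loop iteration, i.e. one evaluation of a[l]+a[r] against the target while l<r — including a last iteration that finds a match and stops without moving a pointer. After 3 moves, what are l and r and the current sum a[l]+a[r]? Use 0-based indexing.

l=2, r=18, sum=32

l=0 r=19: -6+36=30 <31, l++
l=1 r=19: -3+36=33 >31, r--
l=1 r=18: -3+33=30 <31, l++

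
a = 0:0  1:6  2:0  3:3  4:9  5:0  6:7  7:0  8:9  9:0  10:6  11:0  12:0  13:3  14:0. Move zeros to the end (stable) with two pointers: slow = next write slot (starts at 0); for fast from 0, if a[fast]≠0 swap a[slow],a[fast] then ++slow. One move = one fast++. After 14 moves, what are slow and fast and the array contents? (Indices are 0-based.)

(s=0,f=0) a[fast]=0 → fast++
(s=0,f=1) a[fast]=6≠0 swap→a[0]=6 → slow++,fast++
(s=1,f=2) a[fast]=0 → fast++
(s=1,f=3) a[fast]=3≠0 swap→a[1]=3 → slow++,fast++
(s=2,f=4) a[fast]=9≠0 swap→a[2]=9 → slow++,fast++
(s=3,f=5) a[fast]=0 → fast++
(s=3,f=6) a[fast]=7≠0 swap→a[3]=7 → slow++,fast++
(s=4,f=7) a[fast]=0 → fast++
(s=4,f=8) a[fast]=9≠0 swap→a[4]=9 → slow++,fast++
(s=5,f=9) a[fast]=0 → fast++
(s=5,f=10) a[fast]=6≠0 swap→a[5]=6 → slow++,fast++
(s=6,f=11) a[fast]=0 → fast++
(s=6,f=12) a[fast]=0 → fast++
(s=6,f=13) a[fast]=3≠0 swap→a[6]=3 → slow++,fast++

slow=7, fast=14, a=[6, 3, 9, 7, 9, 6, 3, 0, 0, 0, 0, 0, 0, 0, 0]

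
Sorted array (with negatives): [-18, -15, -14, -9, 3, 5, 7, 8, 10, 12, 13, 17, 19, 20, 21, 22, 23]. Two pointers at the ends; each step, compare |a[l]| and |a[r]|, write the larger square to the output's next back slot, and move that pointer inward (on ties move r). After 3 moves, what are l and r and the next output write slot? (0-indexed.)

[0,16] |-18|<=|23| out[16]=529 → r--
[0,15] |-18|<=|22| out[15]=484 → r--
[0,14] |-18|<=|21| out[14]=441 → r--

l=0, r=13, next write slot=13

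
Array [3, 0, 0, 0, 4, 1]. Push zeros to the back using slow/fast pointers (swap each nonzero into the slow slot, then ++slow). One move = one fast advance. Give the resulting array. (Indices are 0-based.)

[3, 4, 1, 0, 0, 0]

(s=0,f=0) a[fast]=3≠0 swap→a[0]=3 → slow++,fast++
(s=1,f=1) a[fast]=0 → fast++
(s=1,f=2) a[fast]=0 → fast++
(s=1,f=3) a[fast]=0 → fast++
(s=1,f=4) a[fast]=4≠0 swap→a[1]=4 → slow++,fast++
(s=2,f=5) a[fast]=1≠0 swap→a[2]=1 → slow++,fast++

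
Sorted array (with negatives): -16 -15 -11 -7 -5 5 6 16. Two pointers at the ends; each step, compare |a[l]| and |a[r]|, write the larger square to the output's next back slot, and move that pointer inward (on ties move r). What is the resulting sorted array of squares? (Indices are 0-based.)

[25, 25, 36, 49, 121, 225, 256, 256]

l=0 r=7: |-16|<=|16| out[7]=256, r--
l=0 r=6: |-16|>|6| out[6]=256, l++
l=1 r=6: |-15|>|6| out[5]=225, l++
l=2 r=6: |-11|>|6| out[4]=121, l++
l=3 r=6: |-7|>|6| out[3]=49, l++
l=4 r=6: |-5|<=|6| out[2]=36, r--
l=4 r=5: |-5|<=|5| out[1]=25, r--
l=4 r=4: |-5|<=|-5| out[0]=25, r--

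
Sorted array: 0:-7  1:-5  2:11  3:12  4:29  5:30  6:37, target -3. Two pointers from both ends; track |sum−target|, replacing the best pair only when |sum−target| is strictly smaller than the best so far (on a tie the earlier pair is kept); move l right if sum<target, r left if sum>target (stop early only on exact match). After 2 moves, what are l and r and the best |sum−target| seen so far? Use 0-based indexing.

[0,6] -7+37=30 d=33 * → r--
[0,5] -7+30=23 d=26 * → r--

l=0, r=4, best |Δ|=26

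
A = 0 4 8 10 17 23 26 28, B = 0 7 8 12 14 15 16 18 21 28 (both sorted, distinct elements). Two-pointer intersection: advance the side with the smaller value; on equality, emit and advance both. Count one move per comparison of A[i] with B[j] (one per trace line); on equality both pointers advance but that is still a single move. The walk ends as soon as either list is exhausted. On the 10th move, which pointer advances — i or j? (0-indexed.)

i

i=0 j=0: 0==0 emit, i++,j++
i=1 j=1: 4<7, i++
i=2 j=1: 8>7, j++
i=2 j=2: 8==8 emit, i++,j++
i=3 j=3: 10<12, i++
i=4 j=3: 17>12, j++
i=4 j=4: 17>14, j++
i=4 j=5: 17>15, j++
i=4 j=6: 17>16, j++
i=4 j=7: 17<18, i++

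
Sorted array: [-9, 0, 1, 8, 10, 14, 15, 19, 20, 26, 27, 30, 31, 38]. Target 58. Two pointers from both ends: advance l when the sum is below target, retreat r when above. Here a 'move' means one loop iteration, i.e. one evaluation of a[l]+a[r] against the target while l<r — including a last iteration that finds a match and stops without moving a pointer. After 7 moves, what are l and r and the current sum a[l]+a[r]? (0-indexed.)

l=7, r=13, sum=57

[0,13] -9+38=29 <58 → l++
[1,13] 0+38=38 <58 → l++
[2,13] 1+38=39 <58 → l++
[3,13] 8+38=46 <58 → l++
[4,13] 10+38=48 <58 → l++
[5,13] 14+38=52 <58 → l++
[6,13] 15+38=53 <58 → l++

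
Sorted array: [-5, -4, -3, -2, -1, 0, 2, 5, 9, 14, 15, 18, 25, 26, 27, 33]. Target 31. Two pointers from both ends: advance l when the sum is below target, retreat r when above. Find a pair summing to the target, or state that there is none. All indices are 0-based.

(-2, 33)

l=0 r=15: -5+33=28 <31, l++
l=1 r=15: -4+33=29 <31, l++
l=2 r=15: -3+33=30 <31, l++
l=3 r=15: -2+33=31, found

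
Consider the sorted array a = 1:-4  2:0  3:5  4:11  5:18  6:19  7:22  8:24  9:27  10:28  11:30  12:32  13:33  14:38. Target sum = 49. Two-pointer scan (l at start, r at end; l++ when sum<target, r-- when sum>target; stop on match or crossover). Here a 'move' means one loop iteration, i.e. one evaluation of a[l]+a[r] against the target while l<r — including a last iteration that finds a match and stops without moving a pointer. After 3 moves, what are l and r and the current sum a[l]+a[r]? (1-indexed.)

l=4, r=14, sum=49

[1,14] -4+38=34 <49 → l++
[2,14] 0+38=38 <49 → l++
[3,14] 5+38=43 <49 → l++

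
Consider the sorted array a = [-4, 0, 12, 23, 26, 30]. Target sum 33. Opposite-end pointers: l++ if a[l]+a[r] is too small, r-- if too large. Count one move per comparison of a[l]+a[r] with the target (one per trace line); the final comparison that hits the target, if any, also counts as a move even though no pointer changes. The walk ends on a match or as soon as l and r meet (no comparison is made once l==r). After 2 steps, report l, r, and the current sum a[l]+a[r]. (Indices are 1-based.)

l=1 r=6: -4+30=26 <33, l++
l=2 r=6: 0+30=30 <33, l++

l=3, r=6, sum=42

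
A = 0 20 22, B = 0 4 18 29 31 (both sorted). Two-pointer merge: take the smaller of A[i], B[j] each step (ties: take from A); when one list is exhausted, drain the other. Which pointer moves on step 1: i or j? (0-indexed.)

i

[i=0,j=0] A[i]=0<=B[j]=0 take 0 → i++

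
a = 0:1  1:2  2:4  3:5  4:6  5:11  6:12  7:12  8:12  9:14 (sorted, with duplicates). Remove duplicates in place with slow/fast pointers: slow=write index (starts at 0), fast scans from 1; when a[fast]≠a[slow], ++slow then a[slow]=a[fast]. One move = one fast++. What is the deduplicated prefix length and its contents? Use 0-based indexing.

length 8; prefix = [1, 2, 4, 5, 6, 11, 12, 14]

(s=0,f=1) a[fast]=2≠a[slow]=1 write a[1]=2 → slow++,fast++
(s=1,f=2) a[fast]=4≠a[slow]=2 write a[2]=4 → slow++,fast++
(s=2,f=3) a[fast]=5≠a[slow]=4 write a[3]=5 → slow++,fast++
(s=3,f=4) a[fast]=6≠a[slow]=5 write a[4]=6 → slow++,fast++
(s=4,f=5) a[fast]=11≠a[slow]=6 write a[5]=11 → slow++,fast++
(s=5,f=6) a[fast]=12≠a[slow]=11 write a[6]=12 → slow++,fast++
(s=6,f=7) a[fast]=12=a[slow] dup → fast++
(s=6,f=8) a[fast]=12=a[slow] dup → fast++
(s=6,f=9) a[fast]=14≠a[slow]=12 write a[7]=14 → slow++,fast++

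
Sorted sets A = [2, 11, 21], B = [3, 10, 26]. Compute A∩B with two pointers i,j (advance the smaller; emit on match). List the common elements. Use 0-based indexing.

i=0 j=0: 2<3, i++
i=1 j=0: 11>3, j++
i=1 j=1: 11>10, j++
i=1 j=2: 11<26, i++
i=2 j=2: 21<26, i++

intersection = []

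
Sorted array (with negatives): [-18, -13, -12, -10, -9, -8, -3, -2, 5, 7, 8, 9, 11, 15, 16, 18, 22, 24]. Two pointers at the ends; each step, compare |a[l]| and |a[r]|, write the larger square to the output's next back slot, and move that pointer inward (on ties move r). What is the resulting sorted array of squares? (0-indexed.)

l=0 r=17: |-18|<=|24| out[17]=576, r--
l=0 r=16: |-18|<=|22| out[16]=484, r--
l=0 r=15: |-18|<=|18| out[15]=324, r--
l=0 r=14: |-18|>|16| out[14]=324, l++
l=1 r=14: |-13|<=|16| out[13]=256, r--
l=1 r=13: |-13|<=|15| out[12]=225, r--
l=1 r=12: |-13|>|11| out[11]=169, l++
l=2 r=12: |-12|>|11| out[10]=144, l++
l=3 r=12: |-10|<=|11| out[9]=121, r--
l=3 r=11: |-10|>|9| out[8]=100, l++
l=4 r=11: |-9|<=|9| out[7]=81, r--
l=4 r=10: |-9|>|8| out[6]=81, l++
l=5 r=10: |-8|<=|8| out[5]=64, r--
l=5 r=9: |-8|>|7| out[4]=64, l++
l=6 r=9: |-3|<=|7| out[3]=49, r--
l=6 r=8: |-3|<=|5| out[2]=25, r--
l=6 r=7: |-3|>|-2| out[1]=9, l++
l=7 r=7: |-2|<=|-2| out[0]=4, r--

[4, 9, 25, 49, 64, 64, 81, 81, 100, 121, 144, 169, 225, 256, 324, 324, 484, 576]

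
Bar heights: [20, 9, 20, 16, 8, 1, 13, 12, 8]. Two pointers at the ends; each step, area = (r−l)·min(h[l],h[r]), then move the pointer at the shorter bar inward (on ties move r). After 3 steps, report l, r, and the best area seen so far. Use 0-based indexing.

[0,8] min(20,8)*8=64 best=64 * → r--
[0,7] min(20,12)*7=84 best=84 * → r--
[0,6] min(20,13)*6=78 best=84 → r--

l=0, r=5, best area=84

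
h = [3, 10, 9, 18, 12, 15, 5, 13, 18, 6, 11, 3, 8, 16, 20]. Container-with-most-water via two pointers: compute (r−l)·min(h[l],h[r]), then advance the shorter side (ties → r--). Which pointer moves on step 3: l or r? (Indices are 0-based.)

l

l=0 r=14: min(3,20)*14=42 best=42 *, l++
l=1 r=14: min(10,20)*13=130 best=130 *, l++
l=2 r=14: min(9,20)*12=108 best=130, l++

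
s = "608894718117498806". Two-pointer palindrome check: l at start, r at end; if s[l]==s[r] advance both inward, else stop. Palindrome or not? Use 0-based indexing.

not a palindrome (mismatch at 8,9)

[0,17] '6'=='6' → l++,r--
[1,16] '0'=='0' → l++,r--
[2,15] '8'=='8' → l++,r--
[3,14] '8'=='8' → l++,r--
[4,13] '9'=='9' → l++,r--
[5,12] '4'=='4' → l++,r--
[6,11] '7'=='7' → l++,r--
[7,10] '1'=='1' → l++,r--
[8,9] '8'!='1' → stop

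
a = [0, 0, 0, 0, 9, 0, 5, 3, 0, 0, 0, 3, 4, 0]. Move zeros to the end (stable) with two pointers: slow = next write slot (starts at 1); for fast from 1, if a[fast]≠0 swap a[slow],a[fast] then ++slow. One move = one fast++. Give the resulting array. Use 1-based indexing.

(s=1,f=1) a[fast]=0 → fast++
(s=1,f=2) a[fast]=0 → fast++
(s=1,f=3) a[fast]=0 → fast++
(s=1,f=4) a[fast]=0 → fast++
(s=1,f=5) a[fast]=9≠0 swap→a[1]=9 → slow++,fast++
(s=2,f=6) a[fast]=0 → fast++
(s=2,f=7) a[fast]=5≠0 swap→a[2]=5 → slow++,fast++
(s=3,f=8) a[fast]=3≠0 swap→a[3]=3 → slow++,fast++
(s=4,f=9) a[fast]=0 → fast++
(s=4,f=10) a[fast]=0 → fast++
(s=4,f=11) a[fast]=0 → fast++
(s=4,f=12) a[fast]=3≠0 swap→a[4]=3 → slow++,fast++
(s=5,f=13) a[fast]=4≠0 swap→a[5]=4 → slow++,fast++
(s=6,f=14) a[fast]=0 → fast++

[9, 5, 3, 3, 4, 0, 0, 0, 0, 0, 0, 0, 0, 0]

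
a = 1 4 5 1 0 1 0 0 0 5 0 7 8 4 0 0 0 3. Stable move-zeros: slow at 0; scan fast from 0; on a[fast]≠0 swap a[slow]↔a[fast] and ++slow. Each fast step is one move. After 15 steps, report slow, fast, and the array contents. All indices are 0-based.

(s=0,f=0) a[fast]=1≠0 swap→a[0]=1 → slow++,fast++
(s=1,f=1) a[fast]=4≠0 swap→a[1]=4 → slow++,fast++
(s=2,f=2) a[fast]=5≠0 swap→a[2]=5 → slow++,fast++
(s=3,f=3) a[fast]=1≠0 swap→a[3]=1 → slow++,fast++
(s=4,f=4) a[fast]=0 → fast++
(s=4,f=5) a[fast]=1≠0 swap→a[4]=1 → slow++,fast++
(s=5,f=6) a[fast]=0 → fast++
(s=5,f=7) a[fast]=0 → fast++
(s=5,f=8) a[fast]=0 → fast++
(s=5,f=9) a[fast]=5≠0 swap→a[5]=5 → slow++,fast++
(s=6,f=10) a[fast]=0 → fast++
(s=6,f=11) a[fast]=7≠0 swap→a[6]=7 → slow++,fast++
(s=7,f=12) a[fast]=8≠0 swap→a[7]=8 → slow++,fast++
(s=8,f=13) a[fast]=4≠0 swap→a[8]=4 → slow++,fast++
(s=9,f=14) a[fast]=0 → fast++

slow=9, fast=15, a=[1, 4, 5, 1, 1, 5, 7, 8, 4, 0, 0, 0, 0, 0, 0, 0, 0, 3]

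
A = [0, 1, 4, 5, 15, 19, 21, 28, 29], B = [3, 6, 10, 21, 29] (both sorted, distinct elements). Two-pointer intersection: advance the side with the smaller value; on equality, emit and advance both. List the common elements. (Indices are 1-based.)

[i=1,j=1] 0<3 → i++
[i=2,j=1] 1<3 → i++
[i=3,j=1] 4>3 → j++
[i=3,j=2] 4<6 → i++
[i=4,j=2] 5<6 → i++
[i=5,j=2] 15>6 → j++
[i=5,j=3] 15>10 → j++
[i=5,j=4] 15<21 → i++
[i=6,j=4] 19<21 → i++
[i=7,j=4] 21==21 emit → i++,j++
[i=8,j=5] 28<29 → i++
[i=9,j=5] 29==29 emit → i++,j++

intersection = [21, 29]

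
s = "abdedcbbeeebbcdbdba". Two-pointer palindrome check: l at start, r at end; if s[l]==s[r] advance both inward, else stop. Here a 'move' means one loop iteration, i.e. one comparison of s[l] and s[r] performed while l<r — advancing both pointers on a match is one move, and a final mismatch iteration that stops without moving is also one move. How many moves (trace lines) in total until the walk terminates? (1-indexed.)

l=1 r=19: 'a'=='a', l++,r--
l=2 r=18: 'b'=='b', l++,r--
l=3 r=17: 'd'=='d', l++,r--
l=4 r=16: 'e'!='b', stop

4 moves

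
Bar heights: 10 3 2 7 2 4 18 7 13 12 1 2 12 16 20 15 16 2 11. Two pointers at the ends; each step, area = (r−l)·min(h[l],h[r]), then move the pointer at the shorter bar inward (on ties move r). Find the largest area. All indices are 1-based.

l=1 r=19: min(10,11)*18=180 best=180 *, l++
l=2 r=19: min(3,11)*17=51 best=180, l++
l=3 r=19: min(2,11)*16=32 best=180, l++
l=4 r=19: min(7,11)*15=105 best=180, l++
l=5 r=19: min(2,11)*14=28 best=180, l++
l=6 r=19: min(4,11)*13=52 best=180, l++
l=7 r=19: min(18,11)*12=132 best=180, r--
l=7 r=18: min(18,2)*11=22 best=180, r--
l=7 r=17: min(18,16)*10=160 best=180, r--
l=7 r=16: min(18,15)*9=135 best=180, r--
l=7 r=15: min(18,20)*8=144 best=180, l++
l=8 r=15: min(7,20)*7=49 best=180, l++
l=9 r=15: min(13,20)*6=78 best=180, l++
l=10 r=15: min(12,20)*5=60 best=180, l++
l=11 r=15: min(1,20)*4=4 best=180, l++
l=12 r=15: min(2,20)*3=6 best=180, l++
l=13 r=15: min(12,20)*2=24 best=180, l++
l=14 r=15: min(16,20)*1=16 best=180, l++

max area = 180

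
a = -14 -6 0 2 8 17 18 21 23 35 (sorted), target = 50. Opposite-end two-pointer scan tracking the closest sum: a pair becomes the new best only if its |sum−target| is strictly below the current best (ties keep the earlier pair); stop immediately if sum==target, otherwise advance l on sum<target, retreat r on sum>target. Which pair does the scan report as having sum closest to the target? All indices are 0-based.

[0,9] -14+35=21 d=29 * → l++
[1,9] -6+35=29 d=21 * → l++
[2,9] 0+35=35 d=15 * → l++
[3,9] 2+35=37 d=13 * → l++
[4,9] 8+35=43 d=7 * → l++
[5,9] 17+35=52 d=2 * → r--
[5,8] 17+23=40 d=10 → l++
[6,8] 18+23=41 d=9 → l++
[7,8] 21+23=44 d=6 → l++

pair (17, 35) with sum 52 (|Δ|=2)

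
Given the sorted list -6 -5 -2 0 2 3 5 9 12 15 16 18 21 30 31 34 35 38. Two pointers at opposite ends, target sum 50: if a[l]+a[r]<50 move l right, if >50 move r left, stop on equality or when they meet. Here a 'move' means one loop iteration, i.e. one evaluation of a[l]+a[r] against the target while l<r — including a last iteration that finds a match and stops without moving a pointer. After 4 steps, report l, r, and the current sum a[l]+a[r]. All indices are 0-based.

l=4, r=17, sum=40

[0,17] -6+38=32 <50 → l++
[1,17] -5+38=33 <50 → l++
[2,17] -2+38=36 <50 → l++
[3,17] 0+38=38 <50 → l++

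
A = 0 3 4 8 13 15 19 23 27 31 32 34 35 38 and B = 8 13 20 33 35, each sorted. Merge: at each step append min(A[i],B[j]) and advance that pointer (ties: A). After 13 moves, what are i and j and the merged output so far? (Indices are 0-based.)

i=0 j=0: A[i]=0<=B[j]=8 take 0, i++
i=1 j=0: A[i]=3<=B[j]=8 take 3, i++
i=2 j=0: A[i]=4<=B[j]=8 take 4, i++
i=3 j=0: A[i]=8<=B[j]=8 take 8, i++
i=4 j=0: A[i]=13>B[j]=8 take 8, j++
i=4 j=1: A[i]=13<=B[j]=13 take 13, i++
i=5 j=1: A[i]=15>B[j]=13 take 13, j++
i=5 j=2: A[i]=15<=B[j]=20 take 15, i++
i=6 j=2: A[i]=19<=B[j]=20 take 19, i++
i=7 j=2: A[i]=23>B[j]=20 take 20, j++
i=7 j=3: A[i]=23<=B[j]=33 take 23, i++
i=8 j=3: A[i]=27<=B[j]=33 take 27, i++
i=9 j=3: A[i]=31<=B[j]=33 take 31, i++

i=10, j=3, merged so far=[0, 3, 4, 8, 8, 13, 13, 15, 19, 20, 23, 27, 31]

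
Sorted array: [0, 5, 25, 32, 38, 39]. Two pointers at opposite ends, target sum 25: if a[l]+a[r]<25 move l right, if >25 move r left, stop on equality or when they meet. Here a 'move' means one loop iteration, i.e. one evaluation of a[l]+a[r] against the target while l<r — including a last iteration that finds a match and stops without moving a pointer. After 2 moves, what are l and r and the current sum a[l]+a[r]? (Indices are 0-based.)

[0,5] 0+39=39 >25 → r--
[0,4] 0+38=38 >25 → r--

l=0, r=3, sum=32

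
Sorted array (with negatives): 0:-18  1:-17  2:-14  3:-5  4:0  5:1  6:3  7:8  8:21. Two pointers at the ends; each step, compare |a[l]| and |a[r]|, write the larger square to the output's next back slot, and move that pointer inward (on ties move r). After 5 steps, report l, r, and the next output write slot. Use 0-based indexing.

[0,8] |-18|<=|21| out[8]=441 → r--
[0,7] |-18|>|8| out[7]=324 → l++
[1,7] |-17|>|8| out[6]=289 → l++
[2,7] |-14|>|8| out[5]=196 → l++
[3,7] |-5|<=|8| out[4]=64 → r--

l=3, r=6, next write slot=3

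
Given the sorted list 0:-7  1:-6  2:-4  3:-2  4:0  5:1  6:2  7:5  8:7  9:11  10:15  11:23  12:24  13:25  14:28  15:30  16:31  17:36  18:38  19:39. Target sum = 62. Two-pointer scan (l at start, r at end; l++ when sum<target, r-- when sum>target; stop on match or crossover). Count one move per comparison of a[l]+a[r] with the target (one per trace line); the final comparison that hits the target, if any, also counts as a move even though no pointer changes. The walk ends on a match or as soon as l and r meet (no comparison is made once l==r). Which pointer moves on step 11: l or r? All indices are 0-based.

l=0 r=19: -7+39=32 <62, l++
l=1 r=19: -6+39=33 <62, l++
l=2 r=19: -4+39=35 <62, l++
l=3 r=19: -2+39=37 <62, l++
l=4 r=19: 0+39=39 <62, l++
l=5 r=19: 1+39=40 <62, l++
l=6 r=19: 2+39=41 <62, l++
l=7 r=19: 5+39=44 <62, l++
l=8 r=19: 7+39=46 <62, l++
l=9 r=19: 11+39=50 <62, l++
l=10 r=19: 15+39=54 <62, l++

l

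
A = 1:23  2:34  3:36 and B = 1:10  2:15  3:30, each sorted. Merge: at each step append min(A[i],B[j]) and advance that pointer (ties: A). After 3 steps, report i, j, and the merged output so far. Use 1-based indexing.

i=2, j=3, merged so far=[10, 15, 23]

i=1 j=1: A[i]=23>B[j]=10 take 10, j++
i=1 j=2: A[i]=23>B[j]=15 take 15, j++
i=1 j=3: A[i]=23<=B[j]=30 take 23, i++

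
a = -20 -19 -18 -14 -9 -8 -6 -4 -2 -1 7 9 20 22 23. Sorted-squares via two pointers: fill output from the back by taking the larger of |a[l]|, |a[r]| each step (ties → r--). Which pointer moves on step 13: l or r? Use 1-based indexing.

l

[1,15] |-20|<=|23| out[15]=529 → r--
[1,14] |-20|<=|22| out[14]=484 → r--
[1,13] |-20|<=|20| out[13]=400 → r--
[1,12] |-20|>|9| out[12]=400 → l++
[2,12] |-19|>|9| out[11]=361 → l++
[3,12] |-18|>|9| out[10]=324 → l++
[4,12] |-14|>|9| out[9]=196 → l++
[5,12] |-9|<=|9| out[8]=81 → r--
[5,11] |-9|>|7| out[7]=81 → l++
[6,11] |-8|>|7| out[6]=64 → l++
[7,11] |-6|<=|7| out[5]=49 → r--
[7,10] |-6|>|-1| out[4]=36 → l++
[8,10] |-4|>|-1| out[3]=16 → l++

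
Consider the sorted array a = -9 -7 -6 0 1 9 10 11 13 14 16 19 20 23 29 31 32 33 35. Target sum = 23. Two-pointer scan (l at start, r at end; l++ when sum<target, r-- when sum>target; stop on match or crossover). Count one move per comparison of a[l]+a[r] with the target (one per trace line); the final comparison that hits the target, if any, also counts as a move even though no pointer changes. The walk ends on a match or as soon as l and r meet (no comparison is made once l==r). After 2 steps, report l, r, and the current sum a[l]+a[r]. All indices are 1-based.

l=1, r=17, sum=23

[1,19] -9+35=26 >23 → r--
[1,18] -9+33=24 >23 → r--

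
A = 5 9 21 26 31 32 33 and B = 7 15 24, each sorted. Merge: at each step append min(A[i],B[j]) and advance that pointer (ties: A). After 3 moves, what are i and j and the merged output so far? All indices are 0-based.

i=0 j=0: A[i]=5<=B[j]=7 take 5, i++
i=1 j=0: A[i]=9>B[j]=7 take 7, j++
i=1 j=1: A[i]=9<=B[j]=15 take 9, i++

i=2, j=1, merged so far=[5, 7, 9]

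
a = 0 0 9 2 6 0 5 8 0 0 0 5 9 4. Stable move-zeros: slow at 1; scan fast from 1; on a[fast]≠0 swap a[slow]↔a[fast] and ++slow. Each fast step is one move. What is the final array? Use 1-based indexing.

slow=1 fast=1: a[fast]=0, fast++
slow=1 fast=2: a[fast]=0, fast++
slow=1 fast=3: a[fast]=9≠0 swap→a[1]=9, slow++,fast++
slow=2 fast=4: a[fast]=2≠0 swap→a[2]=2, slow++,fast++
slow=3 fast=5: a[fast]=6≠0 swap→a[3]=6, slow++,fast++
slow=4 fast=6: a[fast]=0, fast++
slow=4 fast=7: a[fast]=5≠0 swap→a[4]=5, slow++,fast++
slow=5 fast=8: a[fast]=8≠0 swap→a[5]=8, slow++,fast++
slow=6 fast=9: a[fast]=0, fast++
slow=6 fast=10: a[fast]=0, fast++
slow=6 fast=11: a[fast]=0, fast++
slow=6 fast=12: a[fast]=5≠0 swap→a[6]=5, slow++,fast++
slow=7 fast=13: a[fast]=9≠0 swap→a[7]=9, slow++,fast++
slow=8 fast=14: a[fast]=4≠0 swap→a[8]=4, slow++,fast++

[9, 2, 6, 5, 8, 5, 9, 4, 0, 0, 0, 0, 0, 0]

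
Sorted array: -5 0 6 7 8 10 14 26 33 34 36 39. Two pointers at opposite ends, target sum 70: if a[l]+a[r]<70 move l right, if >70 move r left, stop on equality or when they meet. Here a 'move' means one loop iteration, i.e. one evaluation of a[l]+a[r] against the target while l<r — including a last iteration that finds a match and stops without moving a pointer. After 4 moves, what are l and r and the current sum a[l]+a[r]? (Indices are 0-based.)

l=4, r=11, sum=47

[0,11] -5+39=34 <70 → l++
[1,11] 0+39=39 <70 → l++
[2,11] 6+39=45 <70 → l++
[3,11] 7+39=46 <70 → l++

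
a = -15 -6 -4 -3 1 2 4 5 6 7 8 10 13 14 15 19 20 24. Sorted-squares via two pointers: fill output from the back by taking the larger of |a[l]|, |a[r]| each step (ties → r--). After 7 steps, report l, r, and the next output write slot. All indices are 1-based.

l=2, r=12, next write slot=11

l=1 r=18: |-15|<=|24| out[18]=576, r--
l=1 r=17: |-15|<=|20| out[17]=400, r--
l=1 r=16: |-15|<=|19| out[16]=361, r--
l=1 r=15: |-15|<=|15| out[15]=225, r--
l=1 r=14: |-15|>|14| out[14]=225, l++
l=2 r=14: |-6|<=|14| out[13]=196, r--
l=2 r=13: |-6|<=|13| out[12]=169, r--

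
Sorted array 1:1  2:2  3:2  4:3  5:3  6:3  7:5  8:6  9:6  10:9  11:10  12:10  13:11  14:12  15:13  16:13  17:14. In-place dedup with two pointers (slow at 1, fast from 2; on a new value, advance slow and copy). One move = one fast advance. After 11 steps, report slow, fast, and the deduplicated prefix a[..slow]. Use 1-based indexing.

(s=1,f=2) a[fast]=2≠a[slow]=1 write a[2]=2 → slow++,fast++
(s=2,f=3) a[fast]=2=a[slow] dup → fast++
(s=2,f=4) a[fast]=3≠a[slow]=2 write a[3]=3 → slow++,fast++
(s=3,f=5) a[fast]=3=a[slow] dup → fast++
(s=3,f=6) a[fast]=3=a[slow] dup → fast++
(s=3,f=7) a[fast]=5≠a[slow]=3 write a[4]=5 → slow++,fast++
(s=4,f=8) a[fast]=6≠a[slow]=5 write a[5]=6 → slow++,fast++
(s=5,f=9) a[fast]=6=a[slow] dup → fast++
(s=5,f=10) a[fast]=9≠a[slow]=6 write a[6]=9 → slow++,fast++
(s=6,f=11) a[fast]=10≠a[slow]=9 write a[7]=10 → slow++,fast++
(s=7,f=12) a[fast]=10=a[slow] dup → fast++

slow=7, fast=13, prefix=[1, 2, 3, 5, 6, 9, 10]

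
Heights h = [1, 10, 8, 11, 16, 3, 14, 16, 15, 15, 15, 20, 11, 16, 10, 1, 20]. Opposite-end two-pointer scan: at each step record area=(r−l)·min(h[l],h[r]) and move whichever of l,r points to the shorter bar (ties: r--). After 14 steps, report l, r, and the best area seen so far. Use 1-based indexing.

l=12, r=14, best area=192

l=1 r=17: min(1,20)*16=16 best=16 *, l++
l=2 r=17: min(10,20)*15=150 best=150 *, l++
l=3 r=17: min(8,20)*14=112 best=150, l++
l=4 r=17: min(11,20)*13=143 best=150, l++
l=5 r=17: min(16,20)*12=192 best=192 *, l++
l=6 r=17: min(3,20)*11=33 best=192, l++
l=7 r=17: min(14,20)*10=140 best=192, l++
l=8 r=17: min(16,20)*9=144 best=192, l++
l=9 r=17: min(15,20)*8=120 best=192, l++
l=10 r=17: min(15,20)*7=105 best=192, l++
l=11 r=17: min(15,20)*6=90 best=192, l++
l=12 r=17: min(20,20)*5=100 best=192, r--
l=12 r=16: min(20,1)*4=4 best=192, r--
l=12 r=15: min(20,10)*3=30 best=192, r--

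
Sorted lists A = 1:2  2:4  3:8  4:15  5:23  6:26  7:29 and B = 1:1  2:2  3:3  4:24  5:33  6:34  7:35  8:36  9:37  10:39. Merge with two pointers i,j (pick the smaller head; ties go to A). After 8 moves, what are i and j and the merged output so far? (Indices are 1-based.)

i=6, j=4, merged so far=[1, 2, 2, 3, 4, 8, 15, 23]

i=1 j=1: A[i]=2>B[j]=1 take 1, j++
i=1 j=2: A[i]=2<=B[j]=2 take 2, i++
i=2 j=2: A[i]=4>B[j]=2 take 2, j++
i=2 j=3: A[i]=4>B[j]=3 take 3, j++
i=2 j=4: A[i]=4<=B[j]=24 take 4, i++
i=3 j=4: A[i]=8<=B[j]=24 take 8, i++
i=4 j=4: A[i]=15<=B[j]=24 take 15, i++
i=5 j=4: A[i]=23<=B[j]=24 take 23, i++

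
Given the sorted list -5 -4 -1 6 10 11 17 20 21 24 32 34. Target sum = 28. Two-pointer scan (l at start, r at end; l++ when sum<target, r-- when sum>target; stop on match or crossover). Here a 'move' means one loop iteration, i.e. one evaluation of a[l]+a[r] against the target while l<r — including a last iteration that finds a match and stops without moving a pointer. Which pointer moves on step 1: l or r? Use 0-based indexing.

r

[0,11] -5+34=29 >28 → r--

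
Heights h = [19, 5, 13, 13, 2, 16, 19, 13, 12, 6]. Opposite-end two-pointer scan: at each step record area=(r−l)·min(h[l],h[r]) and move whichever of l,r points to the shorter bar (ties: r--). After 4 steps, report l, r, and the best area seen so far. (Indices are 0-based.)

l=0, r=5, best area=114

l=0 r=9: min(19,6)*9=54 best=54 *, r--
l=0 r=8: min(19,12)*8=96 best=96 *, r--
l=0 r=7: min(19,13)*7=91 best=96, r--
l=0 r=6: min(19,19)*6=114 best=114 *, r--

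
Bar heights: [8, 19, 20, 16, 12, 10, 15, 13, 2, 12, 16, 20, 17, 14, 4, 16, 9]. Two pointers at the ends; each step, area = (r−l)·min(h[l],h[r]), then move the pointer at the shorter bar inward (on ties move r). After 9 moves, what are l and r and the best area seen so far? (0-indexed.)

l=2, r=9, best area=224

l=0 r=16: min(8,9)*16=128 best=128 *, l++
l=1 r=16: min(19,9)*15=135 best=135 *, r--
l=1 r=15: min(19,16)*14=224 best=224 *, r--
l=1 r=14: min(19,4)*13=52 best=224, r--
l=1 r=13: min(19,14)*12=168 best=224, r--
l=1 r=12: min(19,17)*11=187 best=224, r--
l=1 r=11: min(19,20)*10=190 best=224, l++
l=2 r=11: min(20,20)*9=180 best=224, r--
l=2 r=10: min(20,16)*8=128 best=224, r--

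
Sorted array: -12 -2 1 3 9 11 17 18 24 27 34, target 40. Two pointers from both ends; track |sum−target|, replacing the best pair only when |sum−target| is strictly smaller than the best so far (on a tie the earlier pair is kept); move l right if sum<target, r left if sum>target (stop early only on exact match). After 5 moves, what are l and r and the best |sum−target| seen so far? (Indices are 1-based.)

l=1 r=11: -12+34=22 d=18 *, l++
l=2 r=11: -2+34=32 d=8 *, l++
l=3 r=11: 1+34=35 d=5 *, l++
l=4 r=11: 3+34=37 d=3 *, l++
l=5 r=11: 9+34=43 d=3, r--

l=5, r=10, best |Δ|=3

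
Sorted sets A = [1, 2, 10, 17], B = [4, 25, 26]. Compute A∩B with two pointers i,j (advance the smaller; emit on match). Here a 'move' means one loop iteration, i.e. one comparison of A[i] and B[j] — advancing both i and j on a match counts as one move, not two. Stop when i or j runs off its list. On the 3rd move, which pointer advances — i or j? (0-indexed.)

i=0 j=0: 1<4, i++
i=1 j=0: 2<4, i++
i=2 j=0: 10>4, j++

j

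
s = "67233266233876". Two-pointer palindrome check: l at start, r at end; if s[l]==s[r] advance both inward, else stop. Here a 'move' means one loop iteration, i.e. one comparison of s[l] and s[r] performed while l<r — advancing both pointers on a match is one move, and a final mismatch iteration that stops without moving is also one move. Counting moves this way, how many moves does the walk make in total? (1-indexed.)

3 moves

l=1 r=14: '6'=='6', l++,r--
l=2 r=13: '7'=='7', l++,r--
l=3 r=12: '2'!='8', stop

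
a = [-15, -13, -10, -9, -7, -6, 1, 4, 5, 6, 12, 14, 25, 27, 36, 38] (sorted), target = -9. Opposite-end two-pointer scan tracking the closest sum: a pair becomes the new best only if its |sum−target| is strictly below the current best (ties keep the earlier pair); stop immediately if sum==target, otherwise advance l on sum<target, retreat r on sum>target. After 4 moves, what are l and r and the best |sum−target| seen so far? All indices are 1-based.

l=1, r=12, best |Δ|=19

[1,16] -15+38=23 d=32 * → r--
[1,15] -15+36=21 d=30 * → r--
[1,14] -15+27=12 d=21 * → r--
[1,13] -15+25=10 d=19 * → r--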